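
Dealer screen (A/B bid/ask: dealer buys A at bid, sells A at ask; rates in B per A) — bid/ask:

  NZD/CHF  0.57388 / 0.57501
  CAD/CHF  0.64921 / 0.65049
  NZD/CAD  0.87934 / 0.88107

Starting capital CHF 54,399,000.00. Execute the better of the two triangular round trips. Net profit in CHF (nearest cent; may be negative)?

Best loop CHF → CAD → NZD → CHF:
CHF 54,399,000.00 ÷ 0.65049 (buy CAD at ask) = CAD 83,627,726.79
CAD 83,627,726.79 ÷ 0.88107 (buy NZD at ask) = NZD 94,916,098.37
NZD 94,916,098.37 × 0.57388 (sell NZD at bid) = CHF 54,470,450.53

Net profit: CHF 71,450.53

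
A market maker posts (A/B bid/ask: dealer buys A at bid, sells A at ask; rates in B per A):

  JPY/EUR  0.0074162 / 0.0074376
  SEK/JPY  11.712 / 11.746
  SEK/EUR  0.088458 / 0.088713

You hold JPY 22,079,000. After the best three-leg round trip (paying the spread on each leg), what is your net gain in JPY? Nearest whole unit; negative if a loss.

Net profit: JPY 276,979

Best loop JPY → SEK → EUR → JPY:
JPY 22,079,000 ÷ 11.746 (buy SEK at ask) = SEK 1,879,703.73
SEK 1,879,703.73 × 0.088458 (sell SEK at bid) = EUR 166,274.83
EUR 166,274.83 ÷ 0.0074376 (buy JPY at ask) = JPY 22,355,979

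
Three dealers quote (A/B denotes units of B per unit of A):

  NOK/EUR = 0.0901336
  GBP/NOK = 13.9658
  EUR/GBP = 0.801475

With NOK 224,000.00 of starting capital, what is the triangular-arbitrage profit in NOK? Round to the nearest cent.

Profitable loop is NOK → EUR → GBP → NOK:
NOK 224,000.00 × 0.0901336 = EUR 20,189.93
EUR 20,189.93 × 0.801475 = GBP 16,181.72
GBP 16,181.72 × 13.9658 = NOK 225,990.68
Profit = NOK 225,990.68 − NOK 224,000.00

Profit: NOK 1,990.68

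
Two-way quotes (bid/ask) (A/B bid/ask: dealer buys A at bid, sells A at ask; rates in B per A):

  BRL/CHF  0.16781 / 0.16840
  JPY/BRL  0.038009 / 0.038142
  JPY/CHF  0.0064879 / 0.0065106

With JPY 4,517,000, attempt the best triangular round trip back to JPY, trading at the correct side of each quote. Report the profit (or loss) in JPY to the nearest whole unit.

Best loop JPY → CHF → BRL → JPY:
JPY 4,517,000 × 0.0064879 (sell JPY at bid) = CHF 29,305.84
CHF 29,305.84 ÷ 0.16840 (buy BRL at ask) = BRL 174,025.20
BRL 174,025.20 ÷ 0.038142 (buy JPY at ask) = JPY 4,562,561

Net profit: JPY 45,561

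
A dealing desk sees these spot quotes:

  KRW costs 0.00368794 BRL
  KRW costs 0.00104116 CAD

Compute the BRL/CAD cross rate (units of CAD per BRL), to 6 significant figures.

1 BRL ÷ 0.00368794 = 271.154 KRW
271.154 KRW × 0.00104116 = 0.282315 CAD

BRL/CAD = 0.282315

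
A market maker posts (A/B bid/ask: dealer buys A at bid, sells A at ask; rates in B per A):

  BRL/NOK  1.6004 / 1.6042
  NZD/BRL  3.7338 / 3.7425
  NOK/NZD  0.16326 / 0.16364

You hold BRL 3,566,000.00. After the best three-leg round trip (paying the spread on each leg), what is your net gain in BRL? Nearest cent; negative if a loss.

Net profit: BRL 63,706.82

Best loop BRL → NZD → NOK → BRL:
BRL 3,566,000.00 ÷ 3.7425 (buy NZD at ask) = NZD 952,839.01
NZD 952,839.01 ÷ 0.16364 (buy NOK at ask) = NOK 5,822,775.67
NOK 5,822,775.67 ÷ 1.6042 (buy BRL at ask) = BRL 3,629,706.82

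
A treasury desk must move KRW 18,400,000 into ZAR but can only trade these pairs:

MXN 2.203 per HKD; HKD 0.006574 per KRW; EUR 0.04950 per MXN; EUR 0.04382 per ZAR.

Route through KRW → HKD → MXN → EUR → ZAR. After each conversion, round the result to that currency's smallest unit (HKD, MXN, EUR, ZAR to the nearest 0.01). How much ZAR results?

ZAR 301,019.63

KRW 18,400,000 × 0.006574 = HKD 120,961.60
HKD 120,961.60 × 2.203 = MXN 266,478.40
MXN 266,478.40 × 0.04950 = EUR 13,190.68
EUR 13,190.68 ÷ 0.04382 = ZAR 301,019.63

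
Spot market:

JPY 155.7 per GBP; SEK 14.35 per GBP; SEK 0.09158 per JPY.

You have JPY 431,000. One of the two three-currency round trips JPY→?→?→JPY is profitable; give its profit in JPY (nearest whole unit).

Profitable loop is JPY → GBP → SEK → JPY:
JPY 431,000 ÷ 155.7 = GBP 2,768.14
GBP 2,768.14 × 14.35 = SEK 39,722.86
SEK 39,722.86 ÷ 0.09158 = JPY 433,750
Profit = JPY 433,750 − JPY 431,000

Profit: JPY 2,750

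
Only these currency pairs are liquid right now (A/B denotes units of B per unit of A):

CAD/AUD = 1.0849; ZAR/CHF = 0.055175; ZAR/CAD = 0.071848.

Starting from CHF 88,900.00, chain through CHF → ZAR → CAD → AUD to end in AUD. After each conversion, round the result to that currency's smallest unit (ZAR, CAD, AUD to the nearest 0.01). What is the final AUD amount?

CHF 88,900.00 ÷ 0.055175 = ZAR 1,611,236.97
ZAR 1,611,236.97 × 0.071848 = CAD 115,764.15
CAD 115,764.15 × 1.0849 = AUD 125,592.53

AUD 125,592.53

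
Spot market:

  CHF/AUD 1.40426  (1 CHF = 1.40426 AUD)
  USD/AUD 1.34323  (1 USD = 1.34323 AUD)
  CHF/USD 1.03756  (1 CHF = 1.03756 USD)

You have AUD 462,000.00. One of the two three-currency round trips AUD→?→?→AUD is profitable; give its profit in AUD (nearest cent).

Profitable loop is AUD → USD → CHF → AUD:
AUD 462,000.00 ÷ 1.34323 = USD 343,947.05
USD 343,947.05 ÷ 1.03756 = CHF 331,496.06
CHF 331,496.06 × 1.40426 = AUD 465,506.66
Profit = AUD 465,506.66 − AUD 462,000.00

Profit: AUD 3,506.66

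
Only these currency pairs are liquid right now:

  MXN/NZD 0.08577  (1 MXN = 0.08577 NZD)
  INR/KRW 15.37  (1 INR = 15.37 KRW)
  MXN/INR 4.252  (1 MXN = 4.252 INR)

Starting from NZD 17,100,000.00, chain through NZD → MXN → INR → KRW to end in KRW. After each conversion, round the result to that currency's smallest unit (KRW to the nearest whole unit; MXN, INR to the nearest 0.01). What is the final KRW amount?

KRW 13,029,502,203

NZD 17,100,000.00 ÷ 0.08577 = MXN 199,370,409.23
MXN 199,370,409.23 × 4.252 = INR 847,722,980.05
INR 847,722,980.05 × 15.37 = KRW 13,029,502,203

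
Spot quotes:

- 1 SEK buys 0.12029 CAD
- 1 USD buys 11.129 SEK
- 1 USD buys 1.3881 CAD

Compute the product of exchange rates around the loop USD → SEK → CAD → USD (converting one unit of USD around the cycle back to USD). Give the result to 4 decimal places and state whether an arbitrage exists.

Around USD → SEK → CAD → USD: 1 × 11.129 × 0.12029 ÷ 1.3881 = 0.964417
Product < 1; profitable direction is USD → CAD → SEK → USD.

0.9644 (arbitrage exists)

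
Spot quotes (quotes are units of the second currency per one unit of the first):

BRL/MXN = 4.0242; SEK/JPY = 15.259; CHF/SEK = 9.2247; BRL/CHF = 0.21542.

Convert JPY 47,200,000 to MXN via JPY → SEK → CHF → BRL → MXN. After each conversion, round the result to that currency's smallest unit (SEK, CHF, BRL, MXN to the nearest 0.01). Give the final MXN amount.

JPY 47,200,000 ÷ 15.259 = SEK 3,093,256.44
SEK 3,093,256.44 ÷ 9.2247 = CHF 335,323.26
CHF 335,323.26 ÷ 0.21542 = BRL 1,556,602.27
BRL 1,556,602.27 × 4.0242 = MXN 6,264,078.85

MXN 6,264,078.85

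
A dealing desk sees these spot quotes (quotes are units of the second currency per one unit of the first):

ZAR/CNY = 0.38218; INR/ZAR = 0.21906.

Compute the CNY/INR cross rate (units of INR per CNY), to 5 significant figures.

1 CNY ÷ 0.38218 = 2.61657 ZAR
2.61657 ZAR ÷ 0.21906 = 11.9445 INR

CNY/INR = 11.945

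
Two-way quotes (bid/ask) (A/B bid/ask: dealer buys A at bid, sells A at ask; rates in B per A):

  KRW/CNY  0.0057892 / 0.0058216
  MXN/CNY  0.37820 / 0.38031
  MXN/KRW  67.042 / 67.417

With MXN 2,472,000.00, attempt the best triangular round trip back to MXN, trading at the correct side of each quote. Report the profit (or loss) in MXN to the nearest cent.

Net profit: MXN 50,761.74

Best loop MXN → KRW → CNY → MXN:
MXN 2,472,000.00 × 67.042 (sell MXN at bid) = KRW 165,727,824
KRW 165,727,824 × 0.0057892 (sell KRW at bid) = CNY 959,431.52
CNY 959,431.52 ÷ 0.38031 (buy MXN at ask) = MXN 2,522,761.74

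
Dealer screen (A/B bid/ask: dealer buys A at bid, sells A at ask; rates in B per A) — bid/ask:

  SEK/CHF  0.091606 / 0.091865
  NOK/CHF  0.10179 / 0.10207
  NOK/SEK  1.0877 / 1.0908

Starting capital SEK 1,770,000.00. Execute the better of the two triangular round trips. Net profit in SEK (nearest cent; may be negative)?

Net profit: SEK 27,973.03

Best loop SEK → NOK → CHF → SEK:
SEK 1,770,000.00 ÷ 1.0908 (buy NOK at ask) = NOK 1,622,662.27
NOK 1,622,662.27 × 0.10179 (sell NOK at bid) = CHF 165,170.79
CHF 165,170.79 ÷ 0.091865 (buy SEK at ask) = SEK 1,797,973.03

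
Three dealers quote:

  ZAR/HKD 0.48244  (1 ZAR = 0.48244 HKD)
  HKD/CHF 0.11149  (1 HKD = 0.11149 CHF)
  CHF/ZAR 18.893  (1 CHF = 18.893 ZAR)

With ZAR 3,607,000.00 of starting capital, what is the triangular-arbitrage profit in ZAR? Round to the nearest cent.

Profitable loop is ZAR → HKD → CHF → ZAR:
ZAR 3,607,000.00 × 0.48244 = HKD 1,740,161.08
HKD 1,740,161.08 × 0.11149 = CHF 194,010.56
CHF 194,010.56 × 18.893 = ZAR 3,665,441.49
Profit = ZAR 3,665,441.49 − ZAR 3,607,000.00

Profit: ZAR 58,441.49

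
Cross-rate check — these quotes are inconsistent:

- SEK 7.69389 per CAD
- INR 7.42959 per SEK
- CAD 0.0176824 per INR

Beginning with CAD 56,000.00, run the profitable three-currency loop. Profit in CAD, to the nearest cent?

Profitable loop is CAD → SEK → INR → CAD:
CAD 56,000.00 × 7.69389 = SEK 430,857.84
SEK 430,857.84 × 7.42959 = INR 3,201,097.10
INR 3,201,097.10 × 0.0176824 = CAD 56,603.08
Profit = CAD 56,603.08 − CAD 56,000.00

Profit: CAD 603.08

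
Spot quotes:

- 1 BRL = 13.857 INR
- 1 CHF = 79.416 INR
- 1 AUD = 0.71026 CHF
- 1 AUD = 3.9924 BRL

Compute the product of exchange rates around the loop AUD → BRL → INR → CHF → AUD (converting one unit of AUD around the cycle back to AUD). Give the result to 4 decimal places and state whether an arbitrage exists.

0.9808 (arbitrage exists)

Around AUD → BRL → INR → CHF → AUD: 1 × 3.9924 × 13.857 ÷ 79.416 ÷ 0.71026 = 0.980794
Product < 1; profitable direction is AUD → CHF → INR → BRL → AUD.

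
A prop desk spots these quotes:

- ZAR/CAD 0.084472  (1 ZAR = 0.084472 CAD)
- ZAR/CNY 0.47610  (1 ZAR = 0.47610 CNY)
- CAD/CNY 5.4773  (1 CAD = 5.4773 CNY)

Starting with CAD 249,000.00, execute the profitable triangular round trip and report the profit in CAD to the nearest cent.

Profitable loop is CAD → ZAR → CNY → CAD:
CAD 249,000.00 ÷ 0.084472 = ZAR 2,947,722.32
ZAR 2,947,722.32 × 0.47610 = CNY 1,403,410.60
CNY 1,403,410.60 ÷ 5.4773 = CAD 256,223.07
Profit = CAD 256,223.07 − CAD 249,000.00

Profit: CAD 7,223.07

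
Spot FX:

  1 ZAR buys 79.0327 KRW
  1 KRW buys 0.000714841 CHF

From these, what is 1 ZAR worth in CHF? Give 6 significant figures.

1 ZAR × 79.0327 = 79.0327 KRW
79.0327 KRW × 0.000714841 = 0.0564958 CHF

ZAR/CHF = 0.0564958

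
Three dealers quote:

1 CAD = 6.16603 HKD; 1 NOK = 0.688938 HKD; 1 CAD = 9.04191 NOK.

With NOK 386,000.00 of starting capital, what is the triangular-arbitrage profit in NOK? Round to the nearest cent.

Profitable loop is NOK → HKD → CAD → NOK:
NOK 386,000.00 × 0.688938 = HKD 265,930.07
HKD 265,930.07 ÷ 6.16603 = CAD 43,128.25
CAD 43,128.25 × 9.04191 = NOK 389,961.73
Profit = NOK 389,961.73 − NOK 386,000.00

Profit: NOK 3,961.73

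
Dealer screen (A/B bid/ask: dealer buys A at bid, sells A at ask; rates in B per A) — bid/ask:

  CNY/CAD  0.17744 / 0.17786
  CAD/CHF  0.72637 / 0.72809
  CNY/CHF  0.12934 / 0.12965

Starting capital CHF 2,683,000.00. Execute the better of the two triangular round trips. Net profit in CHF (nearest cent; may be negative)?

Best loop CHF → CAD → CNY → CHF:
CHF 2,683,000.00 ÷ 0.72809 (buy CAD at ask) = CAD 3,684,984.00
CAD 3,684,984.00 ÷ 0.17786 (buy CNY at ask) = CNY 20,718,452.71
CNY 20,718,452.71 × 0.12934 (sell CNY at bid) = CHF 2,679,724.67

Net result: CHF -3,275.33 (no profitable arbitrage after spreads)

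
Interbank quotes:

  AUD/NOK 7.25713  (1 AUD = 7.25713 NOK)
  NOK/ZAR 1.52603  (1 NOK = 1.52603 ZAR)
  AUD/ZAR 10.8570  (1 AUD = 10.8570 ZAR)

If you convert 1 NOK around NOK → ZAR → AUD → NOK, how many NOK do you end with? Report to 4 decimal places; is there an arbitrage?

1.0200 (arbitrage exists)

Around NOK → ZAR → AUD → NOK: 1 × 1.52603 ÷ 10.8570 × 7.25713 = 1.020042
Product > 1; profitable direction is NOK → ZAR → AUD → NOK.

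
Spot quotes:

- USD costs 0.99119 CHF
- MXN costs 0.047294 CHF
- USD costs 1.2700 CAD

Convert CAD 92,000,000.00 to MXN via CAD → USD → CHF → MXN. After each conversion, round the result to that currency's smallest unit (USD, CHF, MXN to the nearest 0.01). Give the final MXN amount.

CAD 92,000,000.00 ÷ 1.2700 = USD 72,440,944.88
USD 72,440,944.88 × 0.99119 = CHF 71,802,740.16
CHF 71,802,740.16 ÷ 0.047294 = MXN 1,518,220,919.36

MXN 1,518,220,919.36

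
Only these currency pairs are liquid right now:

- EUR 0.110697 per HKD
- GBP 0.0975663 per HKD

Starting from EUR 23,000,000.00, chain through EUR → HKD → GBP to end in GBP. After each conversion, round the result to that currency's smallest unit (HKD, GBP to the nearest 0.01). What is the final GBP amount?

EUR 23,000,000.00 ÷ 0.110697 = HKD 207,774,375.10
HKD 207,774,375.10 × 0.0975663 = GBP 20,271,777.01

GBP 20,271,777.01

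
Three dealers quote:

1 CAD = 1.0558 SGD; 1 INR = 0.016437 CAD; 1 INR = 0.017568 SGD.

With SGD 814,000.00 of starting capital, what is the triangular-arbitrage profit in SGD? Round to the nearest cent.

Profitable loop is SGD → CAD → INR → SGD:
SGD 814,000.00 ÷ 1.0558 = CAD 770,979.35
CAD 770,979.35 ÷ 0.016437 = INR 46,905,113.59
INR 46,905,113.59 × 0.017568 = SGD 824,029.04
Profit = SGD 824,029.04 − SGD 814,000.00

Profit: SGD 10,029.04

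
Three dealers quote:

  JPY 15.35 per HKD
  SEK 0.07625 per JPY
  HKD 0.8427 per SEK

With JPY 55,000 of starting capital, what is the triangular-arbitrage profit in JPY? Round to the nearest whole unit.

Profit: JPY 762

Profitable loop is JPY → HKD → SEK → JPY:
JPY 55,000 ÷ 15.35 = HKD 3,583.06
HKD 3,583.06 ÷ 0.8427 = SEK 4,251.88
SEK 4,251.88 ÷ 0.07625 = JPY 55,762
Profit = JPY 55,762 − JPY 55,000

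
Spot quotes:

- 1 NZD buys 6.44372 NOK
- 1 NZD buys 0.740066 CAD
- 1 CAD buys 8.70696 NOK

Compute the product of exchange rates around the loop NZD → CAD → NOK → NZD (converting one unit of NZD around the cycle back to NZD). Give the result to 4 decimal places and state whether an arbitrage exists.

Around NZD → CAD → NOK → NZD: 1 × 0.740066 × 8.70696 ÷ 6.44372 = 1.000001
Product ≈ 1 (deviation 0.000%, within rounding noise).

1.0000 (no arbitrage)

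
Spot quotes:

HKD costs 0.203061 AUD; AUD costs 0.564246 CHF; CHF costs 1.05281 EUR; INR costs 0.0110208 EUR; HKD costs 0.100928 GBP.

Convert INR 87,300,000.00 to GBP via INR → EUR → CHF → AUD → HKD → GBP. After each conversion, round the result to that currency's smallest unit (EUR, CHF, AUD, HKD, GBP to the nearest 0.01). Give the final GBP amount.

GBP 804,996.56

INR 87,300,000.00 × 0.0110208 = EUR 962,115.84
EUR 962,115.84 ÷ 1.05281 = CHF 913,855.15
CHF 913,855.15 ÷ 0.564246 = AUD 1,619,604.13
AUD 1,619,604.13 ÷ 0.203061 = HKD 7,975,948.75
HKD 7,975,948.75 × 0.100928 = GBP 804,996.56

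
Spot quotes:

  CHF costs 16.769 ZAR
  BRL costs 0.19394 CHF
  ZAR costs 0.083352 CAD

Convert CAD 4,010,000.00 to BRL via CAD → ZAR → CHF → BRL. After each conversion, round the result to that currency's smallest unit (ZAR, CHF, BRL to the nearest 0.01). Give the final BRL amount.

BRL 14,792,916.00

CAD 4,010,000.00 ÷ 0.083352 = ZAR 48,109,223.53
ZAR 48,109,223.53 ÷ 16.769 = CHF 2,868,938.13
CHF 2,868,938.13 ÷ 0.19394 = BRL 14,792,916.00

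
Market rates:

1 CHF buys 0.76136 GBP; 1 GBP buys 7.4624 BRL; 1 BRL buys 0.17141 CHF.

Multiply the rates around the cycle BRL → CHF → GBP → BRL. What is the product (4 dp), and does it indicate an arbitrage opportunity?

0.9739 (arbitrage exists)

Around BRL → CHF → GBP → BRL: 1 × 0.17141 × 0.76136 × 7.4624 = 0.973878
Product < 1; profitable direction is BRL → GBP → CHF → BRL.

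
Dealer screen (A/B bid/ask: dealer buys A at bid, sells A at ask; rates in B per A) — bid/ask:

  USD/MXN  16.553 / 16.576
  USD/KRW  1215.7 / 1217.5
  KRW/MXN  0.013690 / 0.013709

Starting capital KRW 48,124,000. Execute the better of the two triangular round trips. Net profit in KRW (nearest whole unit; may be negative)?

Net profit: KRW 194,322

Best loop KRW → MXN → USD → KRW:
KRW 48,124,000 × 0.013690 (sell KRW at bid) = MXN 658,817.56
MXN 658,817.56 ÷ 16.576 (buy USD at ask) = USD 39,745.27
USD 39,745.27 × 1215.7 (sell USD at bid) = KRW 48,318,322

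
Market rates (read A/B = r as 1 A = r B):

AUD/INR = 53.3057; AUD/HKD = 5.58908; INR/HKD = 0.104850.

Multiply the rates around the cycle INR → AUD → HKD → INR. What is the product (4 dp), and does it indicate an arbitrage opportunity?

1.0000 (no arbitrage)

Around INR → AUD → HKD → INR: 1 ÷ 53.3057 × 5.58908 ÷ 0.104850 = 0.999996
Product ≈ 1 (deviation 0.000%, within rounding noise).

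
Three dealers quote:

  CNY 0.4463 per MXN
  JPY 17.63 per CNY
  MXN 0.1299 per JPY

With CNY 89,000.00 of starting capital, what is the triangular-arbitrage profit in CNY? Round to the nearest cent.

Profit: CNY 1,965.84

Profitable loop is CNY → JPY → MXN → CNY:
CNY 89,000.00 × 17.63 = JPY 1,569,070
JPY 1,569,070 × 0.1299 = MXN 203,822.19
MXN 203,822.19 × 0.4463 = CNY 90,965.84
Profit = CNY 90,965.84 − CNY 89,000.00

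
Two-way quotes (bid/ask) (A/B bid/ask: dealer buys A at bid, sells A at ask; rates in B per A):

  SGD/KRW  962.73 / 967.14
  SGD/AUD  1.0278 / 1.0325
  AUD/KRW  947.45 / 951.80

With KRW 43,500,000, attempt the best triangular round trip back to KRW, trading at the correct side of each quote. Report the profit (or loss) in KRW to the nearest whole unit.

Net profit: KRW 299,064

Best loop KRW → SGD → AUD → KRW:
KRW 43,500,000 ÷ 967.14 (buy SGD at ask) = SGD 44,977.98
SGD 44,977.98 × 1.0278 (sell SGD at bid) = AUD 46,228.36
AUD 46,228.36 × 947.45 (sell AUD at bid) = KRW 43,799,064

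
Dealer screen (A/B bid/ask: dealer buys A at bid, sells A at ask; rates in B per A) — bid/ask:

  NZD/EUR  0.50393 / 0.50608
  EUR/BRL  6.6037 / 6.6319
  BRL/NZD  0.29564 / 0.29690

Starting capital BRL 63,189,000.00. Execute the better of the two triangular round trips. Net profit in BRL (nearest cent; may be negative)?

Best loop BRL → EUR → NZD → BRL:
BRL 63,189,000.00 ÷ 6.6319 (buy EUR at ask) = EUR 9,528,038.72
EUR 9,528,038.72 ÷ 0.50608 (buy NZD at ask) = NZD 18,827,139.43
NZD 18,827,139.43 ÷ 0.29690 (buy BRL at ask) = BRL 63,412,392.82

Net profit: BRL 223,392.82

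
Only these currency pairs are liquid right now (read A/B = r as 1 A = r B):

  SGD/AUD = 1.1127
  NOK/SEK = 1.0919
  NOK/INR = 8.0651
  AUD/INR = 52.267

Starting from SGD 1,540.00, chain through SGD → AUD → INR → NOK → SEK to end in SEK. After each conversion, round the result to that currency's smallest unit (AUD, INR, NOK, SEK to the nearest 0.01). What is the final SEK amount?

SGD 1,540.00 × 1.1127 = AUD 1,713.56
AUD 1,713.56 × 52.267 = INR 89,562.64
INR 89,562.64 ÷ 8.0651 = NOK 11,104.96
NOK 11,104.96 × 1.0919 = SEK 12,125.51

SEK 12,125.51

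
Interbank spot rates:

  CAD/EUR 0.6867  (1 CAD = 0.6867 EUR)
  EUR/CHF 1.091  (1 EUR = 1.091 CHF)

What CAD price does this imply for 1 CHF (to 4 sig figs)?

1 CHF ÷ 1.091 = 0.91659 EUR
0.91659 EUR ÷ 0.6867 = 1.33478 CAD

CHF/CAD = 1.335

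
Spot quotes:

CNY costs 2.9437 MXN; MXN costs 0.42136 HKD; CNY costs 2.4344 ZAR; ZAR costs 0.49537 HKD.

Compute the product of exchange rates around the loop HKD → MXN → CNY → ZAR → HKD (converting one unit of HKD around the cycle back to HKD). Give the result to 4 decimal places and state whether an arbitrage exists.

0.9722 (arbitrage exists)

Around HKD → MXN → CNY → ZAR → HKD: 1 ÷ 0.42136 ÷ 2.9437 × 2.4344 × 0.49537 = 0.972243
Product < 1; profitable direction is HKD → ZAR → CNY → MXN → HKD.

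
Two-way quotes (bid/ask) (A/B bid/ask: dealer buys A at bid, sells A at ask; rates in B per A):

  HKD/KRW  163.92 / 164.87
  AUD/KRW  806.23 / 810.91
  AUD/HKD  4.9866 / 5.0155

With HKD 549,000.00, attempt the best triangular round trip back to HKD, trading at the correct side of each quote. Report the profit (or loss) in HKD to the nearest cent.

Net profit: HKD 4,396.19

Best loop HKD → KRW → AUD → HKD:
HKD 549,000.00 × 163.92 (sell HKD at bid) = KRW 89,992,080
KRW 89,992,080 ÷ 810.91 (buy AUD at ask) = AUD 110,976.66
AUD 110,976.66 × 4.9866 (sell AUD at bid) = HKD 553,396.19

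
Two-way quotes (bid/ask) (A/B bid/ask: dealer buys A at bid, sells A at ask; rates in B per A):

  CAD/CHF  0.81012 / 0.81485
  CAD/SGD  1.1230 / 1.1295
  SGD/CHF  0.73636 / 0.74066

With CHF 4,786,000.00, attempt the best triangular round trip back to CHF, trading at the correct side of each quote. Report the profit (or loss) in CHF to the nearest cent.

Net profit: CHF 70,964.95

Best loop CHF → CAD → SGD → CHF:
CHF 4,786,000.00 ÷ 0.81485 (buy CAD at ask) = CAD 5,873,473.65
CAD 5,873,473.65 × 1.1230 (sell CAD at bid) = SGD 6,595,910.90
SGD 6,595,910.90 × 0.73636 (sell SGD at bid) = CHF 4,856,964.95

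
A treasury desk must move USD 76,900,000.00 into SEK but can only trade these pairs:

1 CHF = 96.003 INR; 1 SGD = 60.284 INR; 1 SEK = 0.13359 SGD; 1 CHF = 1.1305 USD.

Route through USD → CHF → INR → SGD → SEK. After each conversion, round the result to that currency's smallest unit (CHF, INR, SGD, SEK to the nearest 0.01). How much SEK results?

USD 76,900,000.00 ÷ 1.1305 = CHF 68,022,998.67
CHF 68,022,998.67 × 96.003 = INR 6,530,411,941.32
INR 6,530,411,941.32 ÷ 60.284 = SGD 108,327,449.10
SGD 108,327,449.10 ÷ 0.13359 = SEK 810,894,895.58

SEK 810,894,895.58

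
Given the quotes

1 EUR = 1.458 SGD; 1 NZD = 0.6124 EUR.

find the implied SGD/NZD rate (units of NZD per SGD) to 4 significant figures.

1 SGD ÷ 1.458 = 0.685871 EUR
0.685871 EUR ÷ 0.6124 = 1.11997 NZD

SGD/NZD = 1.120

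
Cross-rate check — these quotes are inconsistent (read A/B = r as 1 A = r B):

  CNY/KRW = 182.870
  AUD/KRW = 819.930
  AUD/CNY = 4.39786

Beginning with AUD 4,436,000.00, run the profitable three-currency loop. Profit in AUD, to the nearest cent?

Profit: AUD 86,561.17

Profitable loop is AUD → KRW → CNY → AUD:
AUD 4,436,000.00 × 819.930 = KRW 3,637,209,480
KRW 3,637,209,480 ÷ 182.870 = CNY 19,889,590.86
CNY 19,889,590.86 ÷ 4.39786 = AUD 4,522,561.17
Profit = AUD 4,522,561.17 − AUD 4,436,000.00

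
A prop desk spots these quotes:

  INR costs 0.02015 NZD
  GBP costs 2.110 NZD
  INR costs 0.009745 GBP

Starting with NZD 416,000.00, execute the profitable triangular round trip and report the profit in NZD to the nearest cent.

Profit: NZD 8,504.77

Profitable loop is NZD → INR → GBP → NZD:
NZD 416,000.00 ÷ 0.02015 = INR 20,645,161.29
INR 20,645,161.29 × 0.009745 = GBP 201,187.10
GBP 201,187.10 × 2.110 = NZD 424,504.77
Profit = NZD 424,504.77 − NZD 416,000.00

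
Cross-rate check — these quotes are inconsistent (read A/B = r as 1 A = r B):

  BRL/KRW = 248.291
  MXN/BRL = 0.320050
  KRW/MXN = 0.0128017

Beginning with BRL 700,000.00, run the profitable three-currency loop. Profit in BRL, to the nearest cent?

Profitable loop is BRL → KRW → MXN → BRL:
BRL 700,000.00 × 248.291 = KRW 173,803,700
KRW 173,803,700 × 0.0128017 = MXN 2,224,982.83
MXN 2,224,982.83 × 0.320050 = BRL 712,105.75
Profit = BRL 712,105.75 − BRL 700,000.00

Profit: BRL 12,105.75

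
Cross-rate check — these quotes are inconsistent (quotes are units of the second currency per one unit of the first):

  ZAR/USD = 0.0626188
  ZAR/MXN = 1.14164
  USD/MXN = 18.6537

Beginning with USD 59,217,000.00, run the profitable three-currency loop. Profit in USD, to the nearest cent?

Profitable loop is USD → MXN → ZAR → USD:
USD 59,217,000.00 × 18.6537 = MXN 1,104,616,152.90
MXN 1,104,616,152.90 ÷ 1.14164 = ZAR 967,569,595.41
ZAR 967,569,595.41 × 0.0626188 = USD 60,588,046.98
Profit = USD 60,588,046.98 − USD 59,217,000.00

Profit: USD 1,371,046.98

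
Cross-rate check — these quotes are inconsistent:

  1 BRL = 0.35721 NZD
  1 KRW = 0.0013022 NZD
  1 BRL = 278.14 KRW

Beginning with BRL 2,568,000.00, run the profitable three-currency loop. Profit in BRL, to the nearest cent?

Profitable loop is BRL → KRW → NZD → BRL:
BRL 2,568,000.00 × 278.14 = KRW 714,263,520
KRW 714,263,520 × 0.0013022 = NZD 930,113.96
NZD 930,113.96 ÷ 0.35721 = BRL 2,603,829.56
Profit = BRL 2,603,829.56 − BRL 2,568,000.00

Profit: BRL 35,829.56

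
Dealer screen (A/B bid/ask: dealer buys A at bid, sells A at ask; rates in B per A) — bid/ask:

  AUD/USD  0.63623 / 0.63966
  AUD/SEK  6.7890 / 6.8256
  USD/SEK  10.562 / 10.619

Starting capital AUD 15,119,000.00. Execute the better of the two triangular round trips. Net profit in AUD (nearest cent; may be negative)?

Net result: AUD -7,900.64 (no profitable arbitrage after spreads)

Best loop AUD → SEK → USD → AUD:
AUD 15,119,000.00 × 6.7890 (sell AUD at bid) = SEK 102,642,891.00
SEK 102,642,891.00 ÷ 10.619 (buy USD at ask) = USD 9,665,965.82
USD 9,665,965.82 ÷ 0.63966 (buy AUD at ask) = AUD 15,111,099.36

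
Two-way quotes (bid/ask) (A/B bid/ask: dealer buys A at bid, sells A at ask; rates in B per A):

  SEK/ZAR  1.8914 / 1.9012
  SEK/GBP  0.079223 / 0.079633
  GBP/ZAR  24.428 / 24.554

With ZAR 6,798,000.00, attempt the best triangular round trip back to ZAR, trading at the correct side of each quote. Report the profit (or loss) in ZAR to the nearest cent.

Net profit: ZAR 121,784.19

Best loop ZAR → SEK → GBP → ZAR:
ZAR 6,798,000.00 ÷ 1.9012 (buy SEK at ask) = SEK 3,575,636.44
SEK 3,575,636.44 × 0.079223 (sell SEK at bid) = GBP 283,272.65
GBP 283,272.65 × 24.428 (sell GBP at bid) = ZAR 6,919,784.19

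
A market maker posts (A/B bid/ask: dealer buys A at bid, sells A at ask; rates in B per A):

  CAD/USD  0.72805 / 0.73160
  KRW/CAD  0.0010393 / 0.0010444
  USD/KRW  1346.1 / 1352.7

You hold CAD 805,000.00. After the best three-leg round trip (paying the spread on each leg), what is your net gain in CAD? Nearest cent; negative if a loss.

Best loop CAD → USD → KRW → CAD:
CAD 805,000.00 × 0.72805 (sell CAD at bid) = USD 586,080.25
USD 586,080.25 × 1346.1 (sell USD at bid) = KRW 788,922,625
KRW 788,922,625 × 0.0010393 (sell KRW at bid) = CAD 819,927.28

Net profit: CAD 14,927.28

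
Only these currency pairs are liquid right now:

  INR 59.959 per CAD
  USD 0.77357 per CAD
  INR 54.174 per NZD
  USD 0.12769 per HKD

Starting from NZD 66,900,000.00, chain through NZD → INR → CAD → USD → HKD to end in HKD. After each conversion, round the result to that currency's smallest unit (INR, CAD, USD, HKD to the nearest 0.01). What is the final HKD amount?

NZD 66,900,000.00 × 54.174 = INR 3,624,240,600.00
INR 3,624,240,600.00 ÷ 59.959 = CAD 60,445,314.30
CAD 60,445,314.30 × 0.77357 = USD 46,758,681.78
USD 46,758,681.78 ÷ 0.12769 = HKD 366,189,065.55

HKD 366,189,065.55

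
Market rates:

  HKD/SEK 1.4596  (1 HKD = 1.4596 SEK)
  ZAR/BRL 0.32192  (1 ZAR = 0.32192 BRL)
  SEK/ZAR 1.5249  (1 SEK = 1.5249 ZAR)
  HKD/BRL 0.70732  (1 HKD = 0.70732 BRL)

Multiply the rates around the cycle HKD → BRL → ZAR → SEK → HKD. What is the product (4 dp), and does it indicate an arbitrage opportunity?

Around HKD → BRL → ZAR → SEK → HKD: 1 × 0.70732 ÷ 0.32192 ÷ 1.5249 ÷ 1.4596 = 0.987172
Product < 1; profitable direction is HKD → SEK → ZAR → BRL → HKD.

0.9872 (arbitrage exists)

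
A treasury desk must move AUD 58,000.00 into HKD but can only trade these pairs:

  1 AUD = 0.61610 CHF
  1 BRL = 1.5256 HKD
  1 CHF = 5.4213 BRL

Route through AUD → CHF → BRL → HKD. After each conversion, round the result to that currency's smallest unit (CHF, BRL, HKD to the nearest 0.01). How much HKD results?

HKD 295,544.80

AUD 58,000.00 × 0.61610 = CHF 35,733.80
CHF 35,733.80 × 5.4213 = BRL 193,723.65
BRL 193,723.65 × 1.5256 = HKD 295,544.80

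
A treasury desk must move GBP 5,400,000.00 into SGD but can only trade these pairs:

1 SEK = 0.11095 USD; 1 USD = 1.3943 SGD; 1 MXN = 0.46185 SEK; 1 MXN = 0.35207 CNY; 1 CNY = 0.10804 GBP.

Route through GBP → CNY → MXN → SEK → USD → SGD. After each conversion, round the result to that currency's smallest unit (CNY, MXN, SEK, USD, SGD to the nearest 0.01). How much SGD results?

SGD 10,142,958.44

GBP 5,400,000.00 ÷ 0.10804 = CNY 49,981,488.34
CNY 49,981,488.34 ÷ 0.35207 = MXN 141,964,633.00
MXN 141,964,633.00 × 0.46185 = SEK 65,566,365.75
SEK 65,566,365.75 × 0.11095 = USD 7,274,588.28
USD 7,274,588.28 × 1.3943 = SGD 10,142,958.44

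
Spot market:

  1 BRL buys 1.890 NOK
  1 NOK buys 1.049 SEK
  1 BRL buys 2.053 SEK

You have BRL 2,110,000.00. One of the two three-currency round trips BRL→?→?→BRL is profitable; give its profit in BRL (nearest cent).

Profit: BRL 74,912.82

Profitable loop is BRL → SEK → NOK → BRL:
BRL 2,110,000.00 × 2.053 = SEK 4,331,830.00
SEK 4,331,830.00 ÷ 1.049 = NOK 4,129,485.22
NOK 4,129,485.22 ÷ 1.890 = BRL 2,184,912.82
Profit = BRL 2,184,912.82 − BRL 2,110,000.00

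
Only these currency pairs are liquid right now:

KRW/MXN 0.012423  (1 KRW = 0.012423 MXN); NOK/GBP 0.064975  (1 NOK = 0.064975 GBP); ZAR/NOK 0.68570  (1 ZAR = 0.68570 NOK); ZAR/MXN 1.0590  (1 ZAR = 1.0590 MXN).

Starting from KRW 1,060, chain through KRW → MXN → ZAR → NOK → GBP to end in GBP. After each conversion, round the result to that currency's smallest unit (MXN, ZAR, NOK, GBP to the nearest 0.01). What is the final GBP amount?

GBP 0.55

KRW 1,060 × 0.012423 = MXN 13.17
MXN 13.17 ÷ 1.0590 = ZAR 12.44
ZAR 12.44 × 0.68570 = NOK 8.53
NOK 8.53 × 0.064975 = GBP 0.55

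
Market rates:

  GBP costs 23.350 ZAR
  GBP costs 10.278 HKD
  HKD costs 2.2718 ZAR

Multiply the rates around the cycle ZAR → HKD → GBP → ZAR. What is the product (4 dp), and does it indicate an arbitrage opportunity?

Around ZAR → HKD → GBP → ZAR: 1 ÷ 2.2718 ÷ 10.278 × 23.350 = 1.000019
Product ≈ 1 (deviation 0.002%, within rounding noise).

1.0000 (no arbitrage)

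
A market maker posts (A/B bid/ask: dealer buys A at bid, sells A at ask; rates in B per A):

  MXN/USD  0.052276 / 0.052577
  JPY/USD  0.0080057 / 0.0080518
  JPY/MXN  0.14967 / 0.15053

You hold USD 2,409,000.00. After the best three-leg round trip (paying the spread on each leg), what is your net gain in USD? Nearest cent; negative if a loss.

Net profit: USD 27,785.20

Best loop USD → MXN → JPY → USD:
USD 2,409,000.00 ÷ 0.052577 (buy MXN at ask) = MXN 45,818,513.80
MXN 45,818,513.80 ÷ 0.15053 (buy JPY at ask) = JPY 304,381,278
JPY 304,381,278 × 0.0080057 (sell JPY at bid) = USD 2,436,785.20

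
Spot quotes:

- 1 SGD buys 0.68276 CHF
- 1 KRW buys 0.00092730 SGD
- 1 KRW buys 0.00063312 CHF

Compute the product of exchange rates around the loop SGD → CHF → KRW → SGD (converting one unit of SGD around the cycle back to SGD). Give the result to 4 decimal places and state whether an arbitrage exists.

Around SGD → CHF → KRW → SGD: 1 × 0.68276 ÷ 0.00063312 × 0.00092730 = 1.000005
Product ≈ 1 (deviation 0.001%, within rounding noise).

1.0000 (no arbitrage)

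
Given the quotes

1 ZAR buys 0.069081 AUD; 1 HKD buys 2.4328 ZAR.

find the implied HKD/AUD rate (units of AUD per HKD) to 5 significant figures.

1 HKD × 2.4328 = 2.4328 ZAR
2.4328 ZAR × 0.069081 = 0.16806 AUD

HKD/AUD = 0.16806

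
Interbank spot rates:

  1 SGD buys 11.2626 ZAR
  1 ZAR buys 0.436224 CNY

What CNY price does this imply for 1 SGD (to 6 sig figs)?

SGD/CNY = 4.91302

1 SGD × 11.2626 = 11.2626 ZAR
11.2626 ZAR × 0.436224 = 4.91302 CNY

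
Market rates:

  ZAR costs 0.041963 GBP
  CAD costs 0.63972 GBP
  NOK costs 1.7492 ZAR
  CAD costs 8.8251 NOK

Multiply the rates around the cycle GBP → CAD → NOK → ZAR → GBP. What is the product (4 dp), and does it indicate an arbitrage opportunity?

Around GBP → CAD → NOK → ZAR → GBP: 1 ÷ 0.63972 × 8.8251 × 1.7492 × 0.041963 = 1.012595
Product > 1; profitable direction is GBP → CAD → NOK → ZAR → GBP.

1.0126 (arbitrage exists)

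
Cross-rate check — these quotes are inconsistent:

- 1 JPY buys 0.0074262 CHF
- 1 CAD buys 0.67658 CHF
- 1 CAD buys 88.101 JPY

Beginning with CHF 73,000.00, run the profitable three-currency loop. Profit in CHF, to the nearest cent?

Profitable loop is CHF → JPY → CAD → CHF:
CHF 73,000.00 ÷ 0.0074262 = JPY 9,830,061
JPY 9,830,061 ÷ 88.101 = CAD 111,577.18
CAD 111,577.18 × 0.67658 = CHF 75,490.89
Profit = CHF 75,490.89 − CHF 73,000.00

Profit: CHF 2,490.89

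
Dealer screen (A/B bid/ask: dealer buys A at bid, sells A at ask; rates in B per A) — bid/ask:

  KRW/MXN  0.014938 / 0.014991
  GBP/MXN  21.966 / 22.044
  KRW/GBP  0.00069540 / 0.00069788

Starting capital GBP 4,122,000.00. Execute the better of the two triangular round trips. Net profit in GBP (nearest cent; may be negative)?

Best loop GBP → MXN → KRW → GBP:
GBP 4,122,000.00 × 21.966 (sell GBP at bid) = MXN 90,543,852.00
MXN 90,543,852.00 ÷ 0.014991 (buy KRW at ask) = KRW 6,039,880,728
KRW 6,039,880,728 × 0.00069540 (sell KRW at bid) = GBP 4,200,133.06

Net profit: GBP 78,133.06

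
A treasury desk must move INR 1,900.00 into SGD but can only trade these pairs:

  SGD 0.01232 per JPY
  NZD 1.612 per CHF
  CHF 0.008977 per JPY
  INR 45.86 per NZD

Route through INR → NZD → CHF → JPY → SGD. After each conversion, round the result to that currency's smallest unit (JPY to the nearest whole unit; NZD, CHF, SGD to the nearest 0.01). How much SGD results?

INR 1,900.00 ÷ 45.86 = NZD 41.43
NZD 41.43 ÷ 1.612 = CHF 25.70
CHF 25.70 ÷ 0.008977 = JPY 2,863
JPY 2,863 × 0.01232 = SGD 35.27

SGD 35.27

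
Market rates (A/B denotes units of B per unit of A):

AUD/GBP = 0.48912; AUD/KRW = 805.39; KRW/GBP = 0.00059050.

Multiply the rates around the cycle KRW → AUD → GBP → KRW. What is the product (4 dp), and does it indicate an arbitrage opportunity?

Around KRW → AUD → GBP → KRW: 1 ÷ 805.39 × 0.48912 ÷ 0.00059050 = 1.028464
Product > 1; profitable direction is KRW → AUD → GBP → KRW.

1.0285 (arbitrage exists)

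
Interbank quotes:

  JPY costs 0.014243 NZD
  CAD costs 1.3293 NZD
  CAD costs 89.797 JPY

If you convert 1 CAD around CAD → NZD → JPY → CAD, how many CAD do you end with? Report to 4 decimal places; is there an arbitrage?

1.0393 (arbitrage exists)

Around CAD → NZD → JPY → CAD: 1 × 1.3293 ÷ 0.014243 ÷ 89.797 = 1.039345
Product > 1; profitable direction is CAD → NZD → JPY → CAD.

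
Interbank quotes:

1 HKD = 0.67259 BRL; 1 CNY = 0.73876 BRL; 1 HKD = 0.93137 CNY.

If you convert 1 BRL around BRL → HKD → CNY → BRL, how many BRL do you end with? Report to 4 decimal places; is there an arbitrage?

Around BRL → HKD → CNY → BRL: 1 ÷ 0.67259 × 0.93137 × 0.73876 = 1.022999
Product > 1; profitable direction is BRL → HKD → CNY → BRL.

1.0230 (arbitrage exists)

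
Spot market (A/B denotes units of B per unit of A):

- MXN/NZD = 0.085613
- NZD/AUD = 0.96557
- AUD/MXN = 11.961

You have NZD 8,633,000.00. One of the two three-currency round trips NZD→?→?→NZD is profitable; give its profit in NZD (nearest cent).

Profit: NZD 98,136.36

Profitable loop is NZD → MXN → AUD → NZD:
NZD 8,633,000.00 ÷ 0.085613 = MXN 100,837,489.63
MXN 100,837,489.63 ÷ 11.961 = AUD 8,430,523.34
AUD 8,430,523.34 ÷ 0.96557 = NZD 8,731,136.36
Profit = NZD 8,731,136.36 − NZD 8,633,000.00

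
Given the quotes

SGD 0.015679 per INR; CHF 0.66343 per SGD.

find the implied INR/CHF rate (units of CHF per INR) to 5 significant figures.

INR/CHF = 0.010402

1 INR × 0.015679 = 0.015679 SGD
0.015679 SGD × 0.66343 = 0.0104019 CHF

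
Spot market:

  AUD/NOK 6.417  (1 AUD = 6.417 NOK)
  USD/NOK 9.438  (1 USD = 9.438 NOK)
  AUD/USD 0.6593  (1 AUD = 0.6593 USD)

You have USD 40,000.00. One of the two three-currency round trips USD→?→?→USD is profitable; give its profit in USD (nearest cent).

Profit: USD 1,250.48

Profitable loop is USD → AUD → NOK → USD:
USD 40,000.00 ÷ 0.6593 = AUD 60,670.41
AUD 60,670.41 × 6.417 = NOK 389,322.01
NOK 389,322.01 ÷ 9.438 = USD 41,250.48
Profit = USD 41,250.48 − USD 40,000.00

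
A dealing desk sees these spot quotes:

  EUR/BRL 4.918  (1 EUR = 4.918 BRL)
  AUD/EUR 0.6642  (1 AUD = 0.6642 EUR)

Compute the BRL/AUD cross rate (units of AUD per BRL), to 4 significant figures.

1 BRL ÷ 4.918 = 0.203335 EUR
0.203335 EUR ÷ 0.6642 = 0.306135 AUD

BRL/AUD = 0.3061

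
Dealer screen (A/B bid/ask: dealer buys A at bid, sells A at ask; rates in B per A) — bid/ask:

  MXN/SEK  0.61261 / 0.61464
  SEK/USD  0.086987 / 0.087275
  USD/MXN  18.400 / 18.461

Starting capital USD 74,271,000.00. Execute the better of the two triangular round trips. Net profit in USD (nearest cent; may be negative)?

Net profit: USD 727,637.12

Best loop USD → SEK → MXN → USD:
USD 74,271,000.00 ÷ 0.087275 (buy SEK at ask) = SEK 850,999,713.55
SEK 850,999,713.55 ÷ 0.61464 (buy MXN at ask) = MXN 1,384,549,839.82
MXN 1,384,549,839.82 ÷ 18.461 (buy USD at ask) = USD 74,998,637.12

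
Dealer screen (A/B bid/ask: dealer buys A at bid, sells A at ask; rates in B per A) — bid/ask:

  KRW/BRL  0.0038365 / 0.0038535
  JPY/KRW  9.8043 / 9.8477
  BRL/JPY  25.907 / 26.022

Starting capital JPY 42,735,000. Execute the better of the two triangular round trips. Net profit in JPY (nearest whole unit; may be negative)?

Best loop JPY → BRL → KRW → JPY:
JPY 42,735,000 ÷ 26.022 (buy BRL at ask) = BRL 1,642,264.24
BRL 1,642,264.24 ÷ 0.0038535 (buy KRW at ask) = KRW 426,174,708
KRW 426,174,708 ÷ 9.8477 (buy JPY at ask) = JPY 43,276,573

Net profit: JPY 541,573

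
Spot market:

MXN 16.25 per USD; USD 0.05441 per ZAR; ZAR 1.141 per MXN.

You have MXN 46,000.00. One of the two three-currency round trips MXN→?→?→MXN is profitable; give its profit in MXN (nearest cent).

Profitable loop is MXN → ZAR → USD → MXN:
MXN 46,000.00 × 1.141 = ZAR 52,486.00
ZAR 52,486.00 × 0.05441 = USD 2,855.76
USD 2,855.76 × 16.25 = MXN 46,406.15
Profit = MXN 46,406.15 − MXN 46,000.00

Profit: MXN 406.15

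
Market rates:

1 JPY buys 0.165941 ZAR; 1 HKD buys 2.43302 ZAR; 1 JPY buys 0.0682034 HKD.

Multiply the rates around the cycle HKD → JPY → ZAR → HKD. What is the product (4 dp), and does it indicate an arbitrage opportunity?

Around HKD → JPY → ZAR → HKD: 1 ÷ 0.0682034 × 0.165941 ÷ 2.43302 = 1.000005
Product ≈ 1 (deviation 0.000%, within rounding noise).

1.0000 (no arbitrage)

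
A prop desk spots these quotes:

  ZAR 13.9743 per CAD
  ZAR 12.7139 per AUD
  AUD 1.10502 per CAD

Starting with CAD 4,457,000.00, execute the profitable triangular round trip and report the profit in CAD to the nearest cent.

Profitable loop is CAD → AUD → ZAR → CAD:
CAD 4,457,000.00 × 1.10502 = AUD 4,925,074.14
AUD 4,925,074.14 × 12.7139 = ZAR 62,616,900.11
ZAR 62,616,900.11 ÷ 13.9743 = CAD 4,480,861.30
Profit = CAD 4,480,861.30 − CAD 4,457,000.00

Profit: CAD 23,861.30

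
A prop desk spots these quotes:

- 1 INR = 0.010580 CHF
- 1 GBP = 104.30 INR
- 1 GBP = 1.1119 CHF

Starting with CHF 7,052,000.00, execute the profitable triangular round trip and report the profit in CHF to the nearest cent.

Profitable loop is CHF → INR → GBP → CHF:
CHF 7,052,000.00 ÷ 0.010580 = INR 666,540,642.72
INR 666,540,642.72 ÷ 104.30 = GBP 6,390,610.19
GBP 6,390,610.19 × 1.1119 = CHF 7,105,719.47
Profit = CHF 7,105,719.47 − CHF 7,052,000.00

Profit: CHF 53,719.47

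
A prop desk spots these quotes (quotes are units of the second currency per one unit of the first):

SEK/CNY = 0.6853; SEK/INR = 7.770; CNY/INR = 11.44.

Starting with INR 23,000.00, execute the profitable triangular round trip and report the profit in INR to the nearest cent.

Profitable loop is INR → SEK → CNY → INR:
INR 23,000.00 ÷ 7.770 = SEK 2,960.10
SEK 2,960.10 × 0.6853 = CNY 2,028.56
CNY 2,028.56 × 11.44 = INR 23,206.71
Profit = INR 23,206.71 − INR 23,000.00

Profit: INR 206.71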